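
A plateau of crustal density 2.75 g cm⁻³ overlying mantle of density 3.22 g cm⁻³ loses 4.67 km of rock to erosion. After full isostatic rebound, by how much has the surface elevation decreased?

Rebound u = e ρ_c/ρ_m = 4.67 km × 2.75/3.22 = 3.988 km.
Net surface drop = e − u = 4.67 km − 3.988 km = e (ρ_m − ρ_c)/ρ_m = 0.682 km.

0.682 km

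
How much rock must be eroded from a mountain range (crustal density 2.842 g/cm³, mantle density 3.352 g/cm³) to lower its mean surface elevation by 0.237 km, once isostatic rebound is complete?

1.56 km

Net drop Δ = e − u = e − e ρ_c/ρ_m = e (ρ_m − ρ_c)/ρ_m.
e = Δ ρ_m/(ρ_m − ρ_c) = 0.237 km × 3.352/0.51 = 1.56 km.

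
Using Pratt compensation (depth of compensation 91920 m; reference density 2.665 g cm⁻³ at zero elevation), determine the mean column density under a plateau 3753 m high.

2.56 g cm⁻³

Pratt balance: ρ_ref D = ρ (D + h).
ρ = ρ_ref D/(D + h) = 2.665 × 91920 m/(91920 m + 3753 m) = 2.56 g cm⁻³.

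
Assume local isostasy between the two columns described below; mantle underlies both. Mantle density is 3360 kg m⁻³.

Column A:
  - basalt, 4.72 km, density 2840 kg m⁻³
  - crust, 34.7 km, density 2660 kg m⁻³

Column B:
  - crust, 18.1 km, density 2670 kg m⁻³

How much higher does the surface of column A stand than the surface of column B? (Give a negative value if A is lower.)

For any compensation level in the mantle, the mantle terms cancel and isostasy reduces to e = (Σt_A − Σt_B) − (Σ(ρt)_A − Σ(ρt)_B) / ρ_m.
Σt_A = 39.42 km; Σt_B = 18.1 km; Σ(ρt)_A = 105706.8; Σ(ρt)_B = 48327 (in km·kg m⁻³).
e = (39.42 − 18.1) − (105706.8 − 48327) / 3360 = 4.24 km.

4.24 km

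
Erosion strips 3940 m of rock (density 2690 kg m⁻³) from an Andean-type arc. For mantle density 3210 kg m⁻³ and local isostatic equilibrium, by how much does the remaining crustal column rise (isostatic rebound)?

Unloading: uplift u = e ρ_c/ρ_m = 3940 m × 2690/3210 = 3300 m.

3300 m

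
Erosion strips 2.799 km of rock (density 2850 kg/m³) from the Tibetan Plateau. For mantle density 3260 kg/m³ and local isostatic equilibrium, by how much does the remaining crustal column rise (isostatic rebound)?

Unloading: uplift u = e ρ_c/ρ_m = 2.799 km × 2850/3260 = 2.45 km.

2.45 km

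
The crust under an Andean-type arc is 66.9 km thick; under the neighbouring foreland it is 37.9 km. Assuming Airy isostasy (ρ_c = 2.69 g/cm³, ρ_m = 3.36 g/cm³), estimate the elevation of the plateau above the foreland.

Excess crust Δ = 66.9 km − 37.9 km = 29 km, split between elevation h and root r with h + r = Δ.
Airy balance ρ_c h = (ρ_m − ρ_c) r gives r = h ρ_c/(ρ_m − ρ_c), so h (1 + ρ_c/(ρ_m − ρ_c)) = Δ, i.e. h = Δ (ρ_m − ρ_c)/ρ_m.
h = 29 km × 0.67/3.36 = 5.78 km.

5.78 km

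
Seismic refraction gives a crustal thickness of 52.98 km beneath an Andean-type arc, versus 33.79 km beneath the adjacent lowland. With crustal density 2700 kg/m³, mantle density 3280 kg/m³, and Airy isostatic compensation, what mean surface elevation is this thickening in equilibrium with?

3.39 km

Excess crust Δ = 52.98 km − 33.79 km = 19.19 km, split between elevation h and root r with h + r = Δ.
Airy balance ρ_c h = (ρ_m − ρ_c) r gives r = h ρ_c/(ρ_m − ρ_c), so h (1 + ρ_c/(ρ_m − ρ_c)) = Δ, i.e. h = Δ (ρ_m − ρ_c)/ρ_m.
h = 19.19 km × 580/3280 = 3.39 km.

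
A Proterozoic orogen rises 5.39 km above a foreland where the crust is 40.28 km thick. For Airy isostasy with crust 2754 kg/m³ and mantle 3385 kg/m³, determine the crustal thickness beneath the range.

69.2 km

Root depth r = h ρ_c / (ρ_m − ρ_c) = 5.39 km × 2754 / 631 = 23.52 km.
Total thickness = T + h + r = 40.28 km + 5.39 km + 23.52 km = 69.2 km.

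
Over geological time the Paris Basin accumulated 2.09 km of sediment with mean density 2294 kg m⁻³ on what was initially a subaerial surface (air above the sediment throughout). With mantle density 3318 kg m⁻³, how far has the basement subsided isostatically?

Subaerial load: s = t ρ_sed / ρ_m = 2.09 km × 2294/3318 = 1.44 km.

1.44 km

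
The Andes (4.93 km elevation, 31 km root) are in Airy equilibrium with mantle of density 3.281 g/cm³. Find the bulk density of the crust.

ρ_c h = (ρ_m − ρ_c) r → ρ_c (h + r) = ρ_m r → ρ_c = ρ_m r / (h + r).
ρ_c = 3.281 × 31 km / (4.93 km + 31 km) = 2.83 g/cm³.

2.83 g/cm³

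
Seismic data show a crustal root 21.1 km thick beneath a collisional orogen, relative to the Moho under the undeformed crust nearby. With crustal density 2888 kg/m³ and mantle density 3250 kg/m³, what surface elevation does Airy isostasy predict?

In Airy isostatic equilibrium: ρ_c h = (ρ_m − ρ_c) r.
h = r (ρ_m − ρ_c) / ρ_c = 21.1 km × (3250 − 2888) / 2888 = 2.64 km.

2.64 km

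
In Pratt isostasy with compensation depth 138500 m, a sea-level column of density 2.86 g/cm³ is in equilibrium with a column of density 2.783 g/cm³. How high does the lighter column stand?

ρ_ref D = ρ (D + h) → h = D (ρ_ref − ρ)/ρ.
h = 138500 m × (2.86 − 2.783)/2.783 = 3830 m.

3830 m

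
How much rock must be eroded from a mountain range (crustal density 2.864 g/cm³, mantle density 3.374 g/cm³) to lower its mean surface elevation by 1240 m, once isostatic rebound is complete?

8200 m

Net drop Δ = e − u = e − e ρ_c/ρ_m = e (ρ_m − ρ_c)/ρ_m.
e = Δ ρ_m/(ρ_m − ρ_c) = 1240 m × 3.374/0.51 = 8200 m.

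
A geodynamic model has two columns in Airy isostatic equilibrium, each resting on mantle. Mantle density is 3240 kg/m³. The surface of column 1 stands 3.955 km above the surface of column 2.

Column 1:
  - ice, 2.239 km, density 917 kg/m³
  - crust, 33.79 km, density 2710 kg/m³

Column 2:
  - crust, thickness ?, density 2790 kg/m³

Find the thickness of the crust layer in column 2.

Take the compensation level at the base of the deeper column (depth z_c below the surface of column 1) and equate Σ ρ_i t_i down to z_c; mantle fills any gap and the z_c terms cancel.
Column 1: 2.239×917 + 33.79×2710 + (z_c − 36.029)×3240
Column 2: 3.955×0 + x×2790 + (z_c − 3.955 − 0 − x)×3240
The z_c×3240 term appears on both sides and cancels. Collect the known terms of each column as K = Σ(ρt)_known − 3240 × (depth of known layers): K_1 = 93624.063 − 3240×36.029 = −23109.897; K_2 = 0 − 3240×(3.955 + 0) = −12814.2.
Balance: K_1 = K_2 − x×(3240 − 2790), so x = (K_2 − K_1)/(3240 − 2790) = 10295.7/450 = 22.9 km.

22.9 km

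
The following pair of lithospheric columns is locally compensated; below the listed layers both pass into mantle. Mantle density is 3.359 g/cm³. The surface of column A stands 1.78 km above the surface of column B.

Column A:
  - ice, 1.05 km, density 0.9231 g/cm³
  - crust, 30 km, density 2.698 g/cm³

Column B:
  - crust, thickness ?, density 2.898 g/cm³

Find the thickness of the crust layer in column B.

35.6 km

Take the compensation level at the base of the deeper column (depth z_c below the surface of column A) and equate Σ ρ_i t_i down to z_c; mantle fills any gap and the z_c terms cancel.
Column A: 1.05×0.9231 + 30×2.698 + (z_c − 31.05)×3.359
Column B: 1.78×0 + x×2.898 + (z_c − 1.78 − 0 − x)×3.359
The z_c×3.359 term appears on both sides and cancels. Collect the known terms of each column as K = Σ(ρt)_known − 3.359 × (depth of known layers): K_A = 81.909255 − 3.359×31.05 = −22.387695; K_B = 0 − 3.359×(1.78 + 0) = −5.97902.
Balance: K_A = K_B − x×(3.359 − 2.898), so x = (K_B − K_A)/(3.359 − 2.898) = 16.4087/0.461 = 35.6 km.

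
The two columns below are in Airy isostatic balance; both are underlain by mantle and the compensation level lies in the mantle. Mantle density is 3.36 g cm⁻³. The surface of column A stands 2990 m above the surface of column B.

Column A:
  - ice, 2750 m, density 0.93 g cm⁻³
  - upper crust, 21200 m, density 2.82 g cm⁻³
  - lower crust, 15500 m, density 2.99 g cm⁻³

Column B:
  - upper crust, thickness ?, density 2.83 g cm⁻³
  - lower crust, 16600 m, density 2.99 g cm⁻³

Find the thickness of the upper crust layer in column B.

Take the compensation level at the base of the deeper column (depth z_c below the surface of column A) and equate Σ ρ_i t_i down to z_c; mantle fills any gap and the z_c terms cancel.
Column A: 2750×0.93 + 21200×2.82 + 15500×2.99 + (z_c − 39450)×3.36
Column B: 2990×0 + x×2.83 + 16600×2.99 + (z_c − 2990 − 16600 − x)×3.36
The z_c×3.36 term appears on both sides and cancels. Collect the known terms of each column as K = Σ(ρt)_known − 3.36 × (depth of known layers): K_A = 108686.5 − 3.36×39450 = −23865.5; K_B = 49634 − 3.36×(2990 + 16600) = −16188.4.
Balance: K_A = K_B − x×(3.36 − 2.83), so x = (K_B − K_A)/(3.36 − 2.83) = 7677.1/0.53 = 14500 m.

14500 m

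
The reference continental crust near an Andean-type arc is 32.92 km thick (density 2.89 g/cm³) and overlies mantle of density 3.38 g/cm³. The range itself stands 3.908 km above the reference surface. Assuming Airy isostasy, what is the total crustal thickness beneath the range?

59.9 km

Root depth r = h ρ_c / (ρ_m − ρ_c) = 3.908 km × 2.89 / 0.49 = 23.05 km.
Total thickness = T + h + r = 32.92 km + 3.908 km + 23.05 km = 59.9 km.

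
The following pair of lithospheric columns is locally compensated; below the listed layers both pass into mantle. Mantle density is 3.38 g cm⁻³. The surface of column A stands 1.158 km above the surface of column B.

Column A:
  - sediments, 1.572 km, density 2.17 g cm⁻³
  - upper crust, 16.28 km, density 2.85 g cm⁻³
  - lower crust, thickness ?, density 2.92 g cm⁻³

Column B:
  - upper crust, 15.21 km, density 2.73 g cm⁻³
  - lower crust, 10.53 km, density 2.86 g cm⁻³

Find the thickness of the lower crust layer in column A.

Take the compensation level at the base of the deeper column (depth z_c below the surface of column A) and equate Σ ρ_i t_i down to z_c; mantle fills any gap and the z_c terms cancel.
Column A: 1.572×2.17 + 16.28×2.85 + x×2.92 + (z_c − 17.852 − x)×3.38
Column B: 1.158×0 + 15.21×2.73 + 10.53×2.86 + (z_c − 1.158 − 25.74)×3.38
The z_c×3.38 term appears on both sides and cancels. Collect the known terms of each column as K = Σ(ρt)_known − 3.38 × (depth of known layers): K_A = 49.80924 − 3.38×17.852 = −10.53052; K_B = 71.6391 − 3.38×(1.158 + 25.74) = −19.27614.
Balance: K_A − x×(3.38 − 2.92) = K_B, so x = (K_A − K_B)/(3.38 − 2.92) = 8.74562/0.46 = 19 km.

19 km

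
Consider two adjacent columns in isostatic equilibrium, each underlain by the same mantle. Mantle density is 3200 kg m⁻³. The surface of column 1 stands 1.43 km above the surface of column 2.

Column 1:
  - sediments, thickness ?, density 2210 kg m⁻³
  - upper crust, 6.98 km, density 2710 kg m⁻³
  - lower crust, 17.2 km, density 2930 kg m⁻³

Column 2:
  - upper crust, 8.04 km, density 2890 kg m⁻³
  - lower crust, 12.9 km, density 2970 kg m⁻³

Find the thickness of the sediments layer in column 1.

1.99 km

Take the compensation level at the base of the deeper column (depth z_c below the surface of column 1) and equate Σ ρ_i t_i down to z_c; mantle fills any gap and the z_c terms cancel.
Column 1: x×2210 + 6.98×2710 + 17.2×2930 + (z_c − 24.18 − x)×3200
Column 2: 1.43×0 + 8.04×2890 + 12.9×2970 + (z_c − 1.43 − 20.94)×3200
The z_c×3200 term appears on both sides and cancels. Collect the known terms of each column as K = Σ(ρt)_known − 3200 × (depth of known layers): K_1 = 69311.8 − 3200×24.18 = −8064.2; K_2 = 61548.6 − 3200×(1.43 + 20.94) = −10035.4.
Balance: K_1 − x×(3200 − 2210) = K_2, so x = (K_1 − K_2)/(3200 − 2210) = 1971.2/990 = 1.99 km.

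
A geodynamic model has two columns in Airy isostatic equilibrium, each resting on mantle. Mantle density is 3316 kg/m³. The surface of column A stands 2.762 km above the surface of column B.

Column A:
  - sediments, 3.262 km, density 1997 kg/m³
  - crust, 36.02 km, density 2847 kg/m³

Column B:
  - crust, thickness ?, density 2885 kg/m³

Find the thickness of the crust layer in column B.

27.9 km

Take the compensation level at the base of the deeper column (depth z_c below the surface of column A) and equate Σ ρ_i t_i down to z_c; mantle fills any gap and the z_c terms cancel.
Column A: 3.262×1997 + 36.02×2847 + (z_c − 39.282)×3316
Column B: 2.762×0 + x×2885 + (z_c − 2.762 − 0 − x)×3316
The z_c×3316 term appears on both sides and cancels. Collect the known terms of each column as K = Σ(ρt)_known − 3316 × (depth of known layers): K_A = 109063.154 − 3316×39.282 = −21195.958; K_B = 0 − 3316×(2.762 + 0) = −9158.792.
Balance: K_A = K_B − x×(3316 − 2885), so x = (K_B − K_A)/(3316 − 2885) = 12037.2/431 = 27.9 km.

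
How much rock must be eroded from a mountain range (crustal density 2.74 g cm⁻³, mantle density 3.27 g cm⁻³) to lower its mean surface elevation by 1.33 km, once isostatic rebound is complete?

Net drop Δ = e − u = e − e ρ_c/ρ_m = e (ρ_m − ρ_c)/ρ_m.
e = Δ ρ_m/(ρ_m − ρ_c) = 1.33 km × 3.27/0.53 = 8.21 km.

8.21 km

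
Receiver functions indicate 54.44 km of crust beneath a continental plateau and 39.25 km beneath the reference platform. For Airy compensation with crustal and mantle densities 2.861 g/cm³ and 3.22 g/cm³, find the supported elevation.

Excess crust Δ = 54.44 km − 39.25 km = 15.19 km, split between elevation h and root r with h + r = Δ.
Airy balance ρ_c h = (ρ_m − ρ_c) r gives r = h ρ_c/(ρ_m − ρ_c), so h (1 + ρ_c/(ρ_m − ρ_c)) = Δ, i.e. h = Δ (ρ_m − ρ_c)/ρ_m.
h = 15.19 km × 0.359/3.22 = 1.69 km.

1.69 km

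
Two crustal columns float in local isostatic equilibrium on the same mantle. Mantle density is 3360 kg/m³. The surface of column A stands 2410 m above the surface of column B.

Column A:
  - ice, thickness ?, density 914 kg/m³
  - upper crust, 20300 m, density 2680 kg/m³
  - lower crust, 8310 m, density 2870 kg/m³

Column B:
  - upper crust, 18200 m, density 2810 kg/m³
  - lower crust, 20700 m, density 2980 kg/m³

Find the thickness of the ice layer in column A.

Take the compensation level at the base of the deeper column (depth z_c below the surface of column A) and equate Σ ρ_i t_i down to z_c; mantle fills any gap and the z_c terms cancel.
Column A: x×914 + 20300×2680 + 8310×2870 + (z_c − 28610 − x)×3360
Column B: 2410×0 + 18200×2810 + 20700×2980 + (z_c − 2410 − 38900)×3360
The z_c×3360 term appears on both sides and cancels. Collect the known terms of each column as K = Σ(ρt)_known − 3360 × (depth of known layers): K_A = 78253700 − 3360×28610 = −17875900; K_B = 112828000 − 3360×(2410 + 38900) = −25973600.
Balance: K_A − x×(3360 − 914) = K_B, so x = (K_A − K_B)/(3360 − 914) = 8097700/2446 = 3310 m.

3310 m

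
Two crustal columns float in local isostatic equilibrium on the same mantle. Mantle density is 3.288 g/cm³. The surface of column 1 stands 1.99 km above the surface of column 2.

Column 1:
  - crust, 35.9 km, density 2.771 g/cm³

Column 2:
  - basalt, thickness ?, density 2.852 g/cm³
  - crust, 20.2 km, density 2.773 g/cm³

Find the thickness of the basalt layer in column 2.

Take the compensation level at the base of the deeper column (depth z_c below the surface of column 1) and equate Σ ρ_i t_i down to z_c; mantle fills any gap and the z_c terms cancel.
Column 1: 35.9×2.771 + (z_c − 35.9)×3.288
Column 2: 1.99×0 + x×2.852 + 20.2×2.773 + (z_c − 1.99 − 20.2 − x)×3.288
The z_c×3.288 term appears on both sides and cancels. Collect the known terms of each column as K = Σ(ρt)_known − 3.288 × (depth of known layers): K_1 = 99.4789 − 3.288×35.9 = −18.5603; K_2 = 56.0146 − 3.288×(1.99 + 20.2) = −16.94612.
Balance: K_1 = K_2 − x×(3.288 − 2.852), so x = (K_2 − K_1)/(3.288 − 2.852) = 1.61418/0.436 = 3.7 km.

3.7 km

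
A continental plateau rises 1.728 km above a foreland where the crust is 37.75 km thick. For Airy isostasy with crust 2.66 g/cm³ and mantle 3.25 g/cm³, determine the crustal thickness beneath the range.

47.3 km

Root depth r = h ρ_c / (ρ_m − ρ_c) = 1.728 km × 2.66 / 0.59 = 7.791 km.
Total thickness = T + h + r = 37.75 km + 1.728 km + 7.791 km = 47.3 km.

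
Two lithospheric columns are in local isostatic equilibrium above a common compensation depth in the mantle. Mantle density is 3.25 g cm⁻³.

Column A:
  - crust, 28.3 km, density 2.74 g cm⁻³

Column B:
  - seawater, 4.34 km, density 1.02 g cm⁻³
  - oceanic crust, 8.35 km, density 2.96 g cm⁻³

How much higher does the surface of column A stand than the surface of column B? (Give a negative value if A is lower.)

For any compensation level in the mantle, the mantle terms cancel and isostasy reduces to e = (Σt_A − Σt_B) − (Σ(ρt)_A − Σ(ρt)_B) / ρ_m.
Σt_A = 28.3 km; Σt_B = 12.69 km; Σ(ρt)_A = 77.542; Σ(ρt)_B = 29.1428 (in km·g cm⁻³).
e = (28.3 − 12.69) − (77.542 − 29.1428) / 3.25 = 0.718 km.

0.718 km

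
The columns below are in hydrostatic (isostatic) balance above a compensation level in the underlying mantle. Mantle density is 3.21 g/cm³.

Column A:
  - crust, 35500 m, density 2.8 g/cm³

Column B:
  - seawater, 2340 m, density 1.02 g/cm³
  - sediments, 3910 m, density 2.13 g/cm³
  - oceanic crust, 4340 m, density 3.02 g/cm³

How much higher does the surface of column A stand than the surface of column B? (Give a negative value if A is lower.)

1370 m

For any compensation level in the mantle, the mantle terms cancel and isostasy reduces to e = (Σt_A − Σt_B) − (Σ(ρt)_A − Σ(ρt)_B) / ρ_m.
Σt_A = 35500 m; Σt_B = 10590 m; Σ(ρt)_A = 99400; Σ(ρt)_B = 23821.9 (in m·g/cm³).
e = (35500 − 10590) − (99400 − 23821.9) / 3.21 = 1370 m.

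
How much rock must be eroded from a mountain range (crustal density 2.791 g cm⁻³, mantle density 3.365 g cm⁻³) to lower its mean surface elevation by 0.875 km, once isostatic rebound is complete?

Net drop Δ = e − u = e − e ρ_c/ρ_m = e (ρ_m − ρ_c)/ρ_m.
e = Δ ρ_m/(ρ_m − ρ_c) = 0.875 km × 3.365/0.574 = 5.13 km.

5.13 km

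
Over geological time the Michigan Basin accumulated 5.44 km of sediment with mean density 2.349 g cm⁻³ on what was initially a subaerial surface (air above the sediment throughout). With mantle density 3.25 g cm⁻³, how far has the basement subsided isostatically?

3.93 km

Subaerial load: s = t ρ_sed / ρ_m = 5.44 km × 2.349/3.25 = 3.93 km.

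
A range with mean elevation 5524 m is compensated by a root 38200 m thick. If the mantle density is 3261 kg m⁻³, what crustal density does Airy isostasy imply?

2850 kg m⁻³

ρ_c h = (ρ_m − ρ_c) r → ρ_c (h + r) = ρ_m r → ρ_c = ρ_m r / (h + r).
ρ_c = 3261 × 38200 m / (5524 m + 38200 m) = 2850 kg m⁻³.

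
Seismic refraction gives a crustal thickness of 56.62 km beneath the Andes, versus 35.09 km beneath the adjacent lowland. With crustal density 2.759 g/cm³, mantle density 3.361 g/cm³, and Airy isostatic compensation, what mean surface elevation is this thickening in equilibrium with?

Excess crust Δ = 56.62 km − 35.09 km = 21.53 km, split between elevation h and root r with h + r = Δ.
Airy balance ρ_c h = (ρ_m − ρ_c) r gives r = h ρ_c/(ρ_m − ρ_c), so h (1 + ρ_c/(ρ_m − ρ_c)) = Δ, i.e. h = Δ (ρ_m − ρ_c)/ρ_m.
h = 21.53 km × 0.602/3.361 = 3.86 km.

3.86 km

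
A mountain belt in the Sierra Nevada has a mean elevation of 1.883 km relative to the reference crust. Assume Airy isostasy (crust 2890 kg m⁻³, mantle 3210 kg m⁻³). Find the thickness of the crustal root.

17 km

Equating mass per unit area of the two columns: the weight of the topography is balanced by the buoyancy of the root, ρ_c h = (ρ_m − ρ_c) r.
r = h · ρ_c / (ρ_m − ρ_c) = 1.883 km × 2890 / (3210 − 2890) = 17 km.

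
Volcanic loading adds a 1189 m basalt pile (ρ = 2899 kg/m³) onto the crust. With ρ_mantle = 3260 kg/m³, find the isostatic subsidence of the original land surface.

Subaerial loading: s = t ρ_load / ρ_m.
s = 1189 m × 2899/3260 = 1060 m.

1060 m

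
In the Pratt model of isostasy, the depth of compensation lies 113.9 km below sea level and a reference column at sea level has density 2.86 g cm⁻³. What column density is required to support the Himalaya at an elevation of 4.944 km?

2.74 g cm⁻³

Pratt balance: ρ_ref D = ρ (D + h).
ρ = ρ_ref D/(D + h) = 2.86 × 113.9 km/(113.9 km + 4.944 km) = 2.74 g cm⁻³.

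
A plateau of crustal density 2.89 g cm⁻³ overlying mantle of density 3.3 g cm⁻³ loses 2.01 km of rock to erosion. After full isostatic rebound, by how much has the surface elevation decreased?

0.25 km

Rebound u = e ρ_c/ρ_m = 2.01 km × 2.89/3.3 = 1.76 km.
Net surface drop = e − u = 2.01 km − 1.76 km = e (ρ_m − ρ_c)/ρ_m = 0.25 km.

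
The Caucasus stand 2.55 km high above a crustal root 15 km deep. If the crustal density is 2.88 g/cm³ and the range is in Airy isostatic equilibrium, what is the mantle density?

3.37 g/cm³

Airy balance: ρ_c h = (ρ_m − ρ_c) r → ρ_m = ρ_c (1 + h/r).
ρ_m = 2.88 × (1 + 2.55 km/15 km) = 3.37 g/cm³.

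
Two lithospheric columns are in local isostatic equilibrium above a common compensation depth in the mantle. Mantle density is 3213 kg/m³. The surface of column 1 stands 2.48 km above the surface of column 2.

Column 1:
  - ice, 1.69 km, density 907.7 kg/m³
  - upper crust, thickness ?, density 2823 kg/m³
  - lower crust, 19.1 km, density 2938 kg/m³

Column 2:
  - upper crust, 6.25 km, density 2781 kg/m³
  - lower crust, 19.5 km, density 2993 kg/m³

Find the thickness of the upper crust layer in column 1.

Take the compensation level at the base of the deeper column (depth z_c below the surface of column 1) and equate Σ ρ_i t_i down to z_c; mantle fills any gap and the z_c terms cancel.
Column 1: 1.69×907.7 + x×2823 + 19.1×2938 + (z_c − 20.79 − x)×3213
Column 2: 2.48×0 + 6.25×2781 + 19.5×2993 + (z_c − 2.48 − 25.75)×3213
The z_c×3213 term appears on both sides and cancels. Collect the known terms of each column as K = Σ(ρt)_known − 3213 × (depth of known layers): K_1 = 57649.813 − 3213×20.79 = −9148.457; K_2 = 75744.75 − 3213×(2.48 + 25.75) = −14958.24.
Balance: K_1 − x×(3213 − 2823) = K_2, so x = (K_1 − K_2)/(3213 − 2823) = 5809.78/390 = 14.9 km.

14.9 km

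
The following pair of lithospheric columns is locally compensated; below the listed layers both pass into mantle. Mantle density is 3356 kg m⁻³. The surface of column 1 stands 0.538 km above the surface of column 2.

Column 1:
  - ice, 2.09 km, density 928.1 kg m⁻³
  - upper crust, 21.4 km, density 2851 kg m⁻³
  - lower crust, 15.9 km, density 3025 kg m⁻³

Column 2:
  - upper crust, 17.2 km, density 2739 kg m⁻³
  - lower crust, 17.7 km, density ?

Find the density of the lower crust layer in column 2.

2860 kg m⁻³

Take the compensation level at the base of the deeper column (depth z_c below the surface of column 1) and equate Σ ρ_i t_i down to z_c; mantle fills any gap and the z_c terms cancel.
Column 1: 2.09×928.1 + 21.4×2851 + 15.9×3025 + (z_c − 39.39)×3356
Column 2: 0.538×0 + 17.2×2739 + 17.7×ρ + (z_c − 0.538 − 34.9)×3356
The z_c×3356 term appears on both sides and cancels. Collect the known terms of each column as K = Σ(ρt)_known − 3356 × (depth of known layers): K_1 = 111048.629 − 3356×39.39 = −21144.211; K_2 = 47110.8 − 3356×(0.538 + 34.9) = −71819.128.
Balance: K_1 = K_2 + 17.7×ρ, so ρ = (K_1 − K_2)/17.7 = 50674.9/17.7 = 2860 kg m⁻³.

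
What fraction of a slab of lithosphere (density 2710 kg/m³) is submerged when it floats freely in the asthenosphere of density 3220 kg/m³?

Submerged fraction = ρ_obj/ρ_fluid = 2710/3220 = 84.2%.

84.2%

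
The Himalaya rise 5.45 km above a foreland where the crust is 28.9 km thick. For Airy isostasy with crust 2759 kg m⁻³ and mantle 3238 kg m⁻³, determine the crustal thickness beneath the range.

Root depth r = h ρ_c / (ρ_m − ρ_c) = 5.45 km × 2759 / 479 = 31.39 km.
Total thickness = T + h + r = 28.9 km + 5.45 km + 31.39 km = 65.7 km.

65.7 km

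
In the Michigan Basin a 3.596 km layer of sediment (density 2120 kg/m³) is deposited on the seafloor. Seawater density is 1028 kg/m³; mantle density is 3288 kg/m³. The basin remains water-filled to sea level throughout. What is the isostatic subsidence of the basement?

Submarine loading: the sediment displaces seawater, and the subsidence is in turn flooded, so s (ρ_m − ρ_w) = t (ρ_sed − ρ_w).
s = 3.596 km × (2120 − 1028) / (3288 − 1028) = 1.74 km.

1.74 km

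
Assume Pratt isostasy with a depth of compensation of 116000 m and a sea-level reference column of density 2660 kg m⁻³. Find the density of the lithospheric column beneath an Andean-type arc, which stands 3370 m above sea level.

2580 kg m⁻³

Pratt balance: ρ_ref D = ρ (D + h).
ρ = ρ_ref D/(D + h) = 2660 × 116000 m/(116000 m + 3370 m) = 2580 kg m⁻³.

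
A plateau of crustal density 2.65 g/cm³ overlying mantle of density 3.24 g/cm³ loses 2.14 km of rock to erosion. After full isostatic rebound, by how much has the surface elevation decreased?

Rebound u = e ρ_c/ρ_m = 2.14 km × 2.65/3.24 = 1.75 km.
Net surface drop = e − u = 2.14 km − 1.75 km = e (ρ_m − ρ_c)/ρ_m = 0.39 km.

0.39 km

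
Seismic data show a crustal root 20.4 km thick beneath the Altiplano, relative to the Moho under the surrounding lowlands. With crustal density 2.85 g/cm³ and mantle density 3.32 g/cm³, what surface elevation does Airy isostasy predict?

3.36 km

By Archimedes' principle applied to the lithosphere: ρ_c h = (ρ_m − ρ_c) r.
h = r (ρ_m − ρ_c) / ρ_c = 20.4 km × (3.32 − 2.85) / 2.85 = 3.36 km.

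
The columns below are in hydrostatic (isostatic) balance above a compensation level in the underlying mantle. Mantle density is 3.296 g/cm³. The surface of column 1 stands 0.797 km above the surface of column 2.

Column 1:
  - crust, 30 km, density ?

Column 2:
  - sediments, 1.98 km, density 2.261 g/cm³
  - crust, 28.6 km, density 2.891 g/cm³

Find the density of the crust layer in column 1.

Take the compensation level at the base of the deeper column (depth z_c below the surface of column 1) and equate Σ ρ_i t_i down to z_c; mantle fills any gap and the z_c terms cancel.
Column 1: 30×ρ + (z_c − 30)×3.296
Column 2: 0.797×0 + 1.98×2.261 + 28.6×2.891 + (z_c − 0.797 − 30.58)×3.296
The z_c×3.296 term appears on both sides and cancels. Collect the known terms of each column as K = Σ(ρt)_known − 3.296 × (depth of known layers): K_1 = 0 − 3.296×30 = −98.88; K_2 = 87.15938 − 3.296×(0.797 + 30.58) = −16.259212.
Balance: K_1 + 30×ρ = K_2, so ρ = (K_2 − K_1)/30 = 82.6208/30 = 2.75 g/cm³.

2.75 g/cm³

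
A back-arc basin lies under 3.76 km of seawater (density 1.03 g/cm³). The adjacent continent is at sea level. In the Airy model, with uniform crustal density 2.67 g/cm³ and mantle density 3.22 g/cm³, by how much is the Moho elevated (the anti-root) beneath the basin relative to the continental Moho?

Equating mass per unit area of the two columns: replacing crust with seawater at the top is compensated by replacing crust with mantle at the base: d (ρ_c − ρ_w) = a (ρ_m − ρ_c).
a = d (ρ_c − ρ_w)/(ρ_m − ρ_c) = 3.76 km × 1.64/0.55 = 11.2 km.

11.2 km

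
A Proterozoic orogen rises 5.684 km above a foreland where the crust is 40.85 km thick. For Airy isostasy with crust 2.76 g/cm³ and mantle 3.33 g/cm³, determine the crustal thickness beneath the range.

74.1 km

Root depth r = h ρ_c / (ρ_m − ρ_c) = 5.684 km × 2.76 / 0.57 = 27.52 km.
Total thickness = T + h + r = 40.85 km + 5.684 km + 27.52 km = 74.1 km.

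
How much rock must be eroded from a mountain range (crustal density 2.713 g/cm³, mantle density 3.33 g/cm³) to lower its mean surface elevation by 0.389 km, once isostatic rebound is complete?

Net drop Δ = e − u = e − e ρ_c/ρ_m = e (ρ_m − ρ_c)/ρ_m.
e = Δ ρ_m/(ρ_m − ρ_c) = 0.389 km × 3.33/0.617 = 2.1 km.

2.1 km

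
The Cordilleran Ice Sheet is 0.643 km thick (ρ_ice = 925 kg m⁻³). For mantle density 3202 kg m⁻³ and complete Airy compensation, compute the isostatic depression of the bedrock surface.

Isostatic balance requires: the ice load ρ_ice t is balanced by mantle displaced below, ρ_m s.
s = t ρ_ice / ρ_m = 0.643 km × 925/3202 = 0.186 km.

0.186 km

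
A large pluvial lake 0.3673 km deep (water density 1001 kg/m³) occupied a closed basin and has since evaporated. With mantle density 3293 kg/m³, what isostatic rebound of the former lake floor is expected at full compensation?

u = d ρ_w/ρ_m = 0.3673 km × 1001/3293 = 0.112 km.

0.112 km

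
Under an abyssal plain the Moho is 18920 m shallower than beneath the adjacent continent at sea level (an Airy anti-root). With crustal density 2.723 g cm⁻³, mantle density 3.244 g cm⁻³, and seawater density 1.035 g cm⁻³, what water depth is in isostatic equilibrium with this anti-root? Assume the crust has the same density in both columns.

5840 m

Replacing a thickness d of crust by seawater at the top must be balanced by replacing crust with mantle at the base: d (ρ_c − ρ_w) = a (ρ_m − ρ_c).
d = a (ρ_m − ρ_c)/(ρ_c − ρ_w) = 18920 m × 0.521/1.688 = 5840 m.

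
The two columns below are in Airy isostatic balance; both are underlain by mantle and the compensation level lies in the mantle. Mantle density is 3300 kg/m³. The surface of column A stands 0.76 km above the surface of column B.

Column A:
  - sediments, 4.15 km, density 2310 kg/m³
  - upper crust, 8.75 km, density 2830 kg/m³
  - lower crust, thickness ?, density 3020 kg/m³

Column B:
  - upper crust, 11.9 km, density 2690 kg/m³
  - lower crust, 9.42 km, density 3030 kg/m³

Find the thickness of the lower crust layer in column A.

14.6 km

Take the compensation level at the base of the deeper column (depth z_c below the surface of column A) and equate Σ ρ_i t_i down to z_c; mantle fills any gap and the z_c terms cancel.
Column A: 4.15×2310 + 8.75×2830 + x×3020 + (z_c − 12.9 − x)×3300
Column B: 0.76×0 + 11.9×2690 + 9.42×3030 + (z_c − 0.76 − 21.32)×3300
The z_c×3300 term appears on both sides and cancels. Collect the known terms of each column as K = Σ(ρt)_known − 3300 × (depth of known layers): K_A = 34349 − 3300×12.9 = −8221; K_B = 60553.6 − 3300×(0.76 + 21.32) = −12310.4.
Balance: K_A − x×(3300 − 3020) = K_B, so x = (K_A − K_B)/(3300 − 3020) = 4089.4/280 = 14.6 km.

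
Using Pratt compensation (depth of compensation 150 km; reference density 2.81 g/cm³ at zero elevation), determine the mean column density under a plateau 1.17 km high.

2.79 g/cm³

Pratt balance: ρ_ref D = ρ (D + h).
ρ = ρ_ref D/(D + h) = 2.81 × 150 km/(150 km + 1.17 km) = 2.79 g/cm³.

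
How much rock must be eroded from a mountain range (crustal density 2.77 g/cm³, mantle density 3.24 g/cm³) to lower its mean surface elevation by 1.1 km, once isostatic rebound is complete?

7.58 km

Net drop Δ = e − u = e − e ρ_c/ρ_m = e (ρ_m − ρ_c)/ρ_m.
e = Δ ρ_m/(ρ_m − ρ_c) = 1.1 km × 3.24/0.47 = 7.58 km.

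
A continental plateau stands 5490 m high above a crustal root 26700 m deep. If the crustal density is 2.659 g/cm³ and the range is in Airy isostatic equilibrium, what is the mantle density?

3.21 g/cm³

Airy balance: ρ_c h = (ρ_m − ρ_c) r → ρ_m = ρ_c (1 + h/r).
ρ_m = 2.659 × (1 + 5490 m/26700 m) = 3.21 g/cm³.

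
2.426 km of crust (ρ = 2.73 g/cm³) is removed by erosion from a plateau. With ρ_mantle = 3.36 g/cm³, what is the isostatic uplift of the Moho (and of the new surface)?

1.97 km

Unloading: uplift u = e ρ_c/ρ_m = 2.426 km × 2.73/3.36 = 1.97 km.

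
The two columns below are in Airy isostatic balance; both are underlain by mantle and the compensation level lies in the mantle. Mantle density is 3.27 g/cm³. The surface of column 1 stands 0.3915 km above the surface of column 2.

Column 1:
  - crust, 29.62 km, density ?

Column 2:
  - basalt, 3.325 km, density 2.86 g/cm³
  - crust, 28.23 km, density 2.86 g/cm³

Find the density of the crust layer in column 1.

2.79 g/cm³

Take the compensation level at the base of the deeper column (depth z_c below the surface of column 1) and equate Σ ρ_i t_i down to z_c; mantle fills any gap and the z_c terms cancel.
Column 1: 29.62×ρ + (z_c − 29.62)×3.27
Column 2: 0.3915×0 + 3.325×2.86 + 28.23×2.86 + (z_c − 0.3915 − 31.555)×3.27
The z_c×3.27 term appears on both sides and cancels. Collect the known terms of each column as K = Σ(ρt)_known − 3.27 × (depth of known layers): K_1 = 0 − 3.27×29.62 = −96.8574; K_2 = 90.2473 − 3.27×(0.3915 + 31.555) = −14.217755.
Balance: K_1 + 29.62×ρ = K_2, so ρ = (K_2 − K_1)/29.62 = 82.6396/29.62 = 2.79 g/cm³.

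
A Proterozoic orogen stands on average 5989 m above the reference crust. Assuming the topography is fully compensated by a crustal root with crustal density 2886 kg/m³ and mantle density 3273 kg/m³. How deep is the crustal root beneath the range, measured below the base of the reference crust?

44700 m

For local isostatic compensation: the weight of the topography is balanced by the buoyancy of the root, ρ_c h = (ρ_m − ρ_c) r.
r = h · ρ_c / (ρ_m − ρ_c) = 5989 m × 2886 / (3273 − 2886) = 44700 m.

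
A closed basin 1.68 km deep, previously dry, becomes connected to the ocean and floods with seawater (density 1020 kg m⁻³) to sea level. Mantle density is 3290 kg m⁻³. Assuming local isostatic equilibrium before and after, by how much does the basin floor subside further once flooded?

After flooding the water column is d + s deep. Its weight must equal the weight of mantle displaced by the extra subsidence s: (d + s) ρ_w = s ρ_m.
s = d ρ_w / (ρ_m − ρ_w) = 1.68 km × 1020/(3290 − 1020) = 0.755 km.

0.755 km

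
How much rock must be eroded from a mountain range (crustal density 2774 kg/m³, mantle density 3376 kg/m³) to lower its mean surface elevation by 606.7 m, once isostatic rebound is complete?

Net drop Δ = e − u = e − e ρ_c/ρ_m = e (ρ_m − ρ_c)/ρ_m.
e = Δ ρ_m/(ρ_m − ρ_c) = 606.7 m × 3376/602 = 3400 m.

3400 m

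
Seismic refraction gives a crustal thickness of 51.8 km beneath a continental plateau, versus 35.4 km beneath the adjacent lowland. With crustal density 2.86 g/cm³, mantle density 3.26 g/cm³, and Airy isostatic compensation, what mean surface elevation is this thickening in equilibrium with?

Excess crust Δ = 51.8 km − 35.4 km = 16.4 km, split between elevation h and root r with h + r = Δ.
Airy balance ρ_c h = (ρ_m − ρ_c) r gives r = h ρ_c/(ρ_m − ρ_c), so h (1 + ρ_c/(ρ_m − ρ_c)) = Δ, i.e. h = Δ (ρ_m − ρ_c)/ρ_m.
h = 16.4 km × 0.4/3.26 = 2.01 km.

2.01 km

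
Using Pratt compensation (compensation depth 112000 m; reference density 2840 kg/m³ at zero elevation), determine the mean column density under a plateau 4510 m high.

2730 kg/m³

Pratt balance: ρ_ref D = ρ (D + h).
ρ = ρ_ref D/(D + h) = 2840 × 112000 m/(112000 m + 4510 m) = 2730 kg/m³.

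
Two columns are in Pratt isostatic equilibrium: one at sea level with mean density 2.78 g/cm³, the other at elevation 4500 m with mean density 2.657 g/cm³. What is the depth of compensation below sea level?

97200 m

ρ_ref D = ρ (D + h) → D (ρ_ref − ρ) = ρ h.
D = ρ h/(ρ_ref − ρ) = 2.657 × 4500 m/(2.78 − 2.657) = 97200 m.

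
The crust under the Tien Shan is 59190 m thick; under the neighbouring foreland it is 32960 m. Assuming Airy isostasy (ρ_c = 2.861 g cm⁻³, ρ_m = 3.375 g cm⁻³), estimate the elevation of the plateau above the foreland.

3990 m

Excess crust Δ = 59190 m − 32960 m = 26230 m, split between elevation h and root r with h + r = Δ.
Airy balance ρ_c h = (ρ_m − ρ_c) r gives r = h ρ_c/(ρ_m − ρ_c), so h (1 + ρ_c/(ρ_m − ρ_c)) = Δ, i.e. h = Δ (ρ_m − ρ_c)/ρ_m.
h = 26230 m × 0.514/3.375 = 3990 m.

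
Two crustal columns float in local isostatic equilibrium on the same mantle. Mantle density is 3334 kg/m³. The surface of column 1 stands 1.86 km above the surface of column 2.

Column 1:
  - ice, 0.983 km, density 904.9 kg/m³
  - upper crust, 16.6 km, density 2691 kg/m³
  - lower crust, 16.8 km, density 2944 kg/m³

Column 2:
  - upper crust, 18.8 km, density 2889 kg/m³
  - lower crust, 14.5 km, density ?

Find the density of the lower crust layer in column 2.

2990 kg/m³

Take the compensation level at the base of the deeper column (depth z_c below the surface of column 1) and equate Σ ρ_i t_i down to z_c; mantle fills any gap and the z_c terms cancel.
Column 1: 0.983×904.9 + 16.6×2691 + 16.8×2944 + (z_c − 34.383)×3334
Column 2: 1.86×0 + 18.8×2889 + 14.5×ρ + (z_c − 1.86 − 33.3)×3334
The z_c×3334 term appears on both sides and cancels. Collect the known terms of each column as K = Σ(ρt)_known − 3334 × (depth of known layers): K_1 = 95019.3167 − 3334×34.383 = −19613.6053; K_2 = 54313.2 − 3334×(1.86 + 33.3) = −62910.24.
Balance: K_1 = K_2 + 14.5×ρ, so ρ = (K_1 − K_2)/14.5 = 43296.6/14.5 = 2990 kg/m³.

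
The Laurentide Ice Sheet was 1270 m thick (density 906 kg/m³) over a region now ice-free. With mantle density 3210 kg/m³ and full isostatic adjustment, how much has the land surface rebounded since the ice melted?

358 m

Removing the load lets mantle flow back in; uplift u satisfies ρ_ice t = ρ_m u.
u = t ρ_ice/ρ_m = 1270 m × 906/3210 = 358 m.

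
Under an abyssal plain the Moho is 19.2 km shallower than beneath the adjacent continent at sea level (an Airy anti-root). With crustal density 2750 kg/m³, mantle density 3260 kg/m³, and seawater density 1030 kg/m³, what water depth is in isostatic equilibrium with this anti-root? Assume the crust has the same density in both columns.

5.69 km

Replacing a thickness d of crust by seawater at the top must be balanced by replacing crust with mantle at the base: d (ρ_c − ρ_w) = a (ρ_m − ρ_c).
d = a (ρ_m − ρ_c)/(ρ_c − ρ_w) = 19.2 km × 510/1720 = 5.69 km.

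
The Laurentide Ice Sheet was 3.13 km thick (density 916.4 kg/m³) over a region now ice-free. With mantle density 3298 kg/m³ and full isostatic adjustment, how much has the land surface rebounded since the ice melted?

0.87 km

Removing the load lets mantle flow back in; uplift u satisfies ρ_ice t = ρ_m u.
u = t ρ_ice/ρ_m = 3.13 km × 916.4/3298 = 0.87 km.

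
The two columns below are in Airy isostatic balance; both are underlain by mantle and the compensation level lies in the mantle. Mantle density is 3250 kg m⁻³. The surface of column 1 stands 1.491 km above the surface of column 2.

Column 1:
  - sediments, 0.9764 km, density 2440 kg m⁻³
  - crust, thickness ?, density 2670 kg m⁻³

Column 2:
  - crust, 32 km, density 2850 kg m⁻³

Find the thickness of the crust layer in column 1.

Take the compensation level at the base of the deeper column (depth z_c below the surface of column 1) and equate Σ ρ_i t_i down to z_c; mantle fills any gap and the z_c terms cancel.
Column 1: 0.9764×2440 + x×2670 + (z_c − 0.9764 − x)×3250
Column 2: 1.491×0 + 32×2850 + (z_c − 1.491 − 32)×3250
The z_c×3250 term appears on both sides and cancels. Collect the known terms of each column as K = Σ(ρt)_known − 3250 × (depth of known layers): K_1 = 2382.416 − 3250×0.9764 = −790.884; K_2 = 91200 − 3250×(1.491 + 32) = −17645.75.
Balance: K_1 − x×(3250 − 2670) = K_2, so x = (K_1 − K_2)/(3250 − 2670) = 16854.9/580 = 29.1 km.

29.1 km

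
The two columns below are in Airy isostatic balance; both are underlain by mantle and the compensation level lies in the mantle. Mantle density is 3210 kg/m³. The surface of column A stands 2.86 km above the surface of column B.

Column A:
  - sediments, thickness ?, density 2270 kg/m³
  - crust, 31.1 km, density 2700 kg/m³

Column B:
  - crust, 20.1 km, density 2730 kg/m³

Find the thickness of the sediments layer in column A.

Take the compensation level at the base of the deeper column (depth z_c below the surface of column A) and equate Σ ρ_i t_i down to z_c; mantle fills any gap and the z_c terms cancel.
Column A: x×2270 + 31.1×2700 + (z_c − 31.1 − x)×3210
Column B: 2.86×0 + 20.1×2730 + (z_c − 2.86 − 20.1)×3210
The z_c×3210 term appears on both sides and cancels. Collect the known terms of each column as K = Σ(ρt)_known − 3210 × (depth of known layers): K_A = 83970 − 3210×31.1 = −15861; K_B = 54873 − 3210×(2.86 + 20.1) = −18828.6.
Balance: K_A − x×(3210 − 2270) = K_B, so x = (K_A − K_B)/(3210 − 2270) = 2967.6/940 = 3.16 km.

3.16 km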